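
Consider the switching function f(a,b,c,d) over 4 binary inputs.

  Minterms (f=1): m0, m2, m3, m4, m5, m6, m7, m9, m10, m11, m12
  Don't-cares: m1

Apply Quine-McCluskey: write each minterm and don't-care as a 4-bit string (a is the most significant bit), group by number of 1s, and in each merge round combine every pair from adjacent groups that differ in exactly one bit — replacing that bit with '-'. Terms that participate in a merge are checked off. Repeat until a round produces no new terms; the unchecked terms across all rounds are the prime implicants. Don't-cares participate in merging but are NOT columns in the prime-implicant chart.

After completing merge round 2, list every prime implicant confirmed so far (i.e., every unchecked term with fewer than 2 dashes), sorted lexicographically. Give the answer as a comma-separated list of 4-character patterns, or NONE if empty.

size-2^0 implicants → 0000(✓)  0001(✓)  0010(✓)  0011(✓)  0100(✓)  0101(✓)  0110(✓)  0111(✓)  1001(✓)  1010(✓)  1011(✓)  1100(✓)
size-2^1 implicants → -001(✓)  -010(✓)  -011(✓)  -100  0-00(✓)  0-01(✓)  0-10(✓)  0-11(✓)  00-0(✓)  00-1(✓)  000-(✓)  001-(✓)  01-0(✓)  01-1(✓)  010-(✓)  011-(✓)  10-1(✓)  101-(✓)
size-2^2 implicants → -0-1  -01-  0--0(✓)  0--1(✓)  0-0-(✓)  0-1-(✓)  00--(✓)  01--(✓)
size-2^3 implicants → 0---
Unchecked terms (primes): -0-1, -01-, -100, 0---

-100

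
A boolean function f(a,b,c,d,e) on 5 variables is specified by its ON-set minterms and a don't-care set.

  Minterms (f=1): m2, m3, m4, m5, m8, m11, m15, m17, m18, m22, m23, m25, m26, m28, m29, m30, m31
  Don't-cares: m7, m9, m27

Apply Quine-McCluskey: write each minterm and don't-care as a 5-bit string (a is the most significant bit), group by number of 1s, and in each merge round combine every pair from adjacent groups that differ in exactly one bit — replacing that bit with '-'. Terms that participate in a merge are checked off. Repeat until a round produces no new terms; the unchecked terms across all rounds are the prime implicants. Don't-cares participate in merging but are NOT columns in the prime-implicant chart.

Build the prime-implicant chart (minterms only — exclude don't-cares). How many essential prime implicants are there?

[col 0] 00010*, 00011*, 00100*, 00101*, 00111*, 01000*, 01001*, 01011*, 01111*, 10001*, 10010*, 10110*, 10111*, 11001*, 11010*, 11011*, 11100*, 11101*, 11110*, 11111*
[col 1] -0010, -0111*, -1001*, -1011*, -1111*, 0-011*, 0-111*, 00-11*, 0001-, 001-1, 0010-, 01-11*, 010-1*, 0100-, 1-001, 1-010*, 1-110*, 1-111*, 10-10*, 1011-*, 11-01*, 11-10*, 11-11*, 110-1*, 1101-*, 111-0*, 111-1*, 1110-*, 1111-*
[col 2] --111, -1-11, -10-1, 0--11, 1--10, 1-11-, 11--1, 11-1-, 111--
Prime implicants: --111, -0010, -1-11, -10-1, 0--11, 0001-, 001-1, 0010-, 0100-, 1--10, 1-001, 1-11-, 11--1, 11-1-, 111--
PI chart (minterm → PIs covering it):
  2 | -0010,0001-
  3 | 0--11,0001-
  4 | 0010-  (sole → essential)
  5 | 001-1,0010-
  8 | 0100-  (sole → essential)
  11 | -1-11,-10-1,0--11
  15 | --111,-1-11,0--11
  17 | 1-001  (sole → essential)
  18 | -0010,1--10
  22 | 1--10,1-11-
  23 | --111,1-11-
  25 | -10-1,1-001,11--1
  26 | 1--10,11-1-
  28 | 111--  (sole → essential)
  29 | 11--1,111--
  30 | 1--10,1-11-,11-1-,111--
  31 | --111,-1-11,1-11-,11--1,11-1-,111--
Essential prime implicants: 0010-, 0100-, 1-001, 111--

4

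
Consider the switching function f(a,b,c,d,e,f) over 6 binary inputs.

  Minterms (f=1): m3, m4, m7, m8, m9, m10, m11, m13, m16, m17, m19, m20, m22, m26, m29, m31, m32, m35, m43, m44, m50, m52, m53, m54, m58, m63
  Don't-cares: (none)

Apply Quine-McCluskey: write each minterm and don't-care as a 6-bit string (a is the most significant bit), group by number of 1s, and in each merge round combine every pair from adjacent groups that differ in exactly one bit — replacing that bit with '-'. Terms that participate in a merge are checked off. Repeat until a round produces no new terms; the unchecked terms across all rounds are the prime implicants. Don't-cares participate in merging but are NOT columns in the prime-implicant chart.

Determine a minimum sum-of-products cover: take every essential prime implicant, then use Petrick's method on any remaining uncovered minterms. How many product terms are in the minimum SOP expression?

Round 0: 000011✓ 000100✓ 000111✓ 001000✓ 001001✓ 001010✓ 001011✓ 001101✓ 010000✓ 010001✓ 010011✓ 010100✓ 010110✓ 011010✓ 011101✓ 011111✓ 100000 100011✓ 101011✓ 101100 110010✓ 110100✓ 110101✓ 110110✓ 111010✓ 111111✓
Round 1: -00011✓ -01011✓ -10100✓ -10110✓ -11010 -11111 0-0011 0-0100 0-1010 0-1101 00-011✓ 000-11 001-01 0010-0✓ 0010-1✓ 00100-✓ 00101-✓ 010-00 0100-1 01000- 0101-0✓ 0111-1 10-011✓ 11-010 110-10 1101-0✓ 11010-
Round 2: -0-011 -101-0 0010--
PIs = {-0-011, -101-0, -11010, -11111, 0-0011, 0-0100, 0-1010, 0-1101, 000-11, 001-01, 0010--, 010-00, 0100-1, 01000-, 0111-1, 100000, 101100, 11-010, 110-10, 11010-}
Coverage chart:
  m3: -0-011,0-0011,000-11
  m4: 0-0100 ←essential
  m7: 000-11 ←essential
  m8: 0010-- ←essential
  m9: 001-01,0010--
  m10: 0-1010,0010--
  m11: -0-011,0010--
  m13: 0-1101,001-01
  m16: 010-00,01000-
  m17: 0100-1,01000-
  m19: 0-0011,0100-1
  m20: -101-0,0-0100,010-00
  m22: -101-0 ←essential
  m26: -11010,0-1010
  m29: 0-1101,0111-1
  m31: -11111,0111-1
  m32: 100000 ←essential
  m35: -0-011 ←essential
  m43: -0-011 ←essential
  m44: 101100 ←essential
  m50: 11-010,110-10
  m52: -101-0,11010-
  m53: 11010- ←essential
  m54: -101-0,110-10
  m58: -11010,11-010
  m63: -11111 ←essential
Essential: -0-011, -101-0, -11111, 0-0100, 000-11, 0010--, 100000, 101100, 11010-
Petrick residual → -11010, 0-0011, 0-1101, 01000-, 11-010
Min cover (14 terms): b'd'ef + bc'df' + bcd'ef' + bcdef + a'c'd'ef + a'c'de'f' + a'cde'f + a'b'c'ef + a'b'cd' + a'bc'd'e' + ab'c'd'e'f' + ab'cde'f' + abd'ef' + abc'de'

14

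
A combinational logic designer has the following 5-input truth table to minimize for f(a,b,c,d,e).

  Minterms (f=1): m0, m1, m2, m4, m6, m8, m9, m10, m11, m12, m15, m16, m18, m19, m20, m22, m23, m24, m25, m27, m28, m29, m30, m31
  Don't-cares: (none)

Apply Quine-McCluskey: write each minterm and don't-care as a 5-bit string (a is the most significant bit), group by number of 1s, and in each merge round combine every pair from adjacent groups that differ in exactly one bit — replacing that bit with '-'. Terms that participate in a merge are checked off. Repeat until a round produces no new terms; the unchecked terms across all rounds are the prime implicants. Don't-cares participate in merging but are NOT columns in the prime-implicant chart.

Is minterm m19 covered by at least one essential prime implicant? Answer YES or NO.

NO

Round 0: 00000✓ 00001✓ 00010✓ 00100✓ 00110✓ 01000✓ 01001✓ 01010✓ 01011✓ 01100✓ 01111✓ 10000✓ 10010✓ 10011✓ 10100✓ 10110✓ 10111✓ 11000✓ 11001✓ 11011✓ 11100✓ 11101✓ 11110✓ 11111✓
Round 1: -0000✓ -0010✓ -0100✓ -0110✓ -1000✓ -1001✓ -1011✓ -1100✓ -1111✓ 0-000✓ 0-001✓ 0-010✓ 0-100✓ 00-00✓ 00-10✓ 000-0✓ 0000-✓ 001-0✓ 01-00✓ 01-11✓ 010-0✓ 010-1✓ 0100-✓ 0101-✓ 1-000✓ 1-011✓ 1-100✓ 1-110✓ 1-111✓ 10-00✓ 10-10✓ 10-11✓ 100-0✓ 1001-✓ 101-0✓ 1011-✓ 11-00✓ 11-01✓ 11-11✓ 110-1✓ 1100-✓ 111-0✓ 111-1✓ 1110-✓ 1111-✓
Round 2: --000✓ --100✓ -0-00✓ -0-10✓ -00-0✓ -01-0✓ -1-00✓ -1-11 -10-1 -100- 0--00✓ 0-0-0 0-00- 00--0✓ 010-- 1--00✓ 1--11 1-1-0 1-11- 10--0✓ 10-1- 11--1 11-0- 111--
Round 3: ---00 -0--0
PIs = {---00, -0--0, -1-11, -10-1, -100-, 0-0-0, 0-00-, 010--, 1--11, 1-1-0, 1-11-, 10-1-, 11--1, 11-0-, 111--}
Coverage chart:
  m0: ---00,-0--0,0-0-0,0-00-
  m1: 0-00- ←essential
  m2: -0--0,0-0-0
  m4: ---00,-0--0
  m6: -0--0 ←essential
  m8: ---00,-100-,0-0-0,0-00-,010--
  m9: -10-1,-100-,0-00-,010--
  m10: 0-0-0,010--
  m11: -1-11,-10-1,010--
  m12: ---00 ←essential
  m15: -1-11 ←essential
  m16: ---00,-0--0
  m18: -0--0,10-1-
  m19: 1--11,10-1-
  m20: ---00,-0--0,1-1-0
  m22: -0--0,1-1-0,1-11-,10-1-
  m23: 1--11,1-11-,10-1-
  m24: ---00,-100-,11-0-
  m25: -10-1,-100-,11--1,11-0-
  m27: -1-11,-10-1,1--11,11--1
  m28: ---00,1-1-0,11-0-,111--
  m29: 11--1,11-0-,111--
  m30: 1-1-0,1-11-,111--
  m31: -1-11,1--11,1-11-,11--1,111--
Essential: ---00, -0--0, -1-11, 0-00-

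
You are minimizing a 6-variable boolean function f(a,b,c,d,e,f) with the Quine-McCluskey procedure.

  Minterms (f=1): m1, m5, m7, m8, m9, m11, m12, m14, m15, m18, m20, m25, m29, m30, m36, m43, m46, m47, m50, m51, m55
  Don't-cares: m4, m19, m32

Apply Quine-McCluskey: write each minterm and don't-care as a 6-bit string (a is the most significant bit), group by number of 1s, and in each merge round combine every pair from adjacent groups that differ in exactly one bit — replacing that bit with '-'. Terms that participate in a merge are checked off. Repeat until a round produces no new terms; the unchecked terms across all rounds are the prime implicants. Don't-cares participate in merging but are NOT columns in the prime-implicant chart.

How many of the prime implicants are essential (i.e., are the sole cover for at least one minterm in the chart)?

7

size-2^0 implicants → 000001(✓)  000100(✓)  000101(✓)  000111(✓)  001000(✓)  001001(✓)  001011(✓)  001100(✓)  001110(✓)  001111(✓)  010010(✓)  010011(✓)  010100(✓)  011001(✓)  011101(✓)  011110(✓)  100000(✓)  100100(✓)  101011(✓)  101110(✓)  101111(✓)  110010(✓)  110011(✓)  110111(✓)
size-2^1 implicants → -00100  -01011(✓)  -01110(✓)  -01111(✓)  -10010(✓)  -10011(✓)  0-0100  0-1001  0-1110  00-001  00-100  00-111  000-01  0001-1  00010-  001-00  001-11(✓)  0010-1  00100-  0011-0  00111-(✓)  01001-(✓)  011-01  100-00  101-11(✓)  10111-(✓)  110-11  11001-(✓)
size-2^2 implicants → -01-11  -0111-  -1001-
Unchecked terms (primes): -00100, -01-11, -0111-, -1001-, 0-0100, 0-1001, 0-1110, 00-001, 00-100, 00-111, 000-01, 0001-1, 00010-, 001-00, 0010-1, 00100-, 0011-0, 011-01, 100-00, 110-11
Minterm coverage:
  m1 ⊆ 00-001,000-01
  m5 ⊆ 000-01,0001-1,00010-
  m7 ⊆ 00-111,0001-1
  m8 ⊆ 001-00,00100-
  m9 ⊆ 0-1001,00-001,0010-1,00100-
  m11 ⊆ -01-11,0010-1
  m12 ⊆ 00-100,001-00,0011-0
  m14 ⊆ -0111-,0-1110,0011-0
  m15 ⊆ -01-11,-0111-,00-111
  m18 ⊆ -1001- [E]
  m20 ⊆ 0-0100 [E]
  m25 ⊆ 0-1001,011-01
  m29 ⊆ 011-01 [E]
  m30 ⊆ 0-1110 [E]
  m36 ⊆ -00100,100-00
  m43 ⊆ -01-11 [E]
  m46 ⊆ -0111- [E]
  m47 ⊆ -01-11,-0111-
  m50 ⊆ -1001- [E]
  m51 ⊆ -1001-,110-11
  m55 ⊆ 110-11 [E]
E = {-01-11, -0111-, -1001-, 0-0100, 0-1110, 011-01, 110-11}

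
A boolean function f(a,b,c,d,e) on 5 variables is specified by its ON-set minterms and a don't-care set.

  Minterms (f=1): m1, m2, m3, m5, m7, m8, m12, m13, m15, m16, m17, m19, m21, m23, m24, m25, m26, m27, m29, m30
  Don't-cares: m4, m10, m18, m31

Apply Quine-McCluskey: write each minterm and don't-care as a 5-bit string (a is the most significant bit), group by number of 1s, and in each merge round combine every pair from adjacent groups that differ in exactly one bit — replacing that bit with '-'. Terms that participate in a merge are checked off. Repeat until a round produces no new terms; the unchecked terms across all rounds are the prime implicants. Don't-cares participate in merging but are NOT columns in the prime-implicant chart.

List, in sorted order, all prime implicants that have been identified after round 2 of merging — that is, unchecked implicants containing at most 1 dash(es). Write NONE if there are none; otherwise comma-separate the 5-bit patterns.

Round 0: 00001✓ 00010✓ 00011✓ 00100✓ 00101✓ 00111✓ 01000✓ 01010✓ 01100✓ 01101✓ 01111✓ 10000✓ 10001✓ 10010✓ 10011✓ 10101✓ 10111✓ 11000✓ 11001✓ 11010✓ 11011✓ 11101✓ 11110✓ 11111✓
Round 1: -0001✓ -0010✓ -0011✓ -0101✓ -0111✓ -1000✓ -1010✓ -1101✓ -1111✓ 0-010✓ 0-100✓ 0-101✓ 0-111✓ 00-01✓ 00-11✓ 000-1✓ 0001-✓ 001-1✓ 0010-✓ 01-00 010-0✓ 011-1✓ 0110-✓ 1-000✓ 1-001✓ 1-010✓ 1-011✓ 1-101✓ 1-111✓ 10-01✓ 10-11✓ 100-0✓ 100-1✓ 1000-✓ 1001-✓ 101-1✓ 11-01✓ 11-10✓ 11-11✓ 110-0✓ 110-1✓ 1100-✓ 1101-✓ 111-1✓ 1111-✓
Round 2: --010 --101✓ --111✓ -0-01✓ -0-11✓ -00-1✓ -001- -01-1✓ -10-0 -11-1✓ 0-1-1✓ 0-10- 00--1✓ 1--01✓ 1--11✓ 1-0-0✓ 1-0-1✓ 1-00-✓ 1-01-✓ 1-1-1✓ 10--1✓ 100--✓ 11--1✓ 11-1- 110--✓
Round 3: --1-1 -0--1 1---1 1-0--
PIs = {--010, --1-1, -0--1, -001-, -10-0, 0-10-, 01-00, 1---1, 1-0--, 11-1-}

01-00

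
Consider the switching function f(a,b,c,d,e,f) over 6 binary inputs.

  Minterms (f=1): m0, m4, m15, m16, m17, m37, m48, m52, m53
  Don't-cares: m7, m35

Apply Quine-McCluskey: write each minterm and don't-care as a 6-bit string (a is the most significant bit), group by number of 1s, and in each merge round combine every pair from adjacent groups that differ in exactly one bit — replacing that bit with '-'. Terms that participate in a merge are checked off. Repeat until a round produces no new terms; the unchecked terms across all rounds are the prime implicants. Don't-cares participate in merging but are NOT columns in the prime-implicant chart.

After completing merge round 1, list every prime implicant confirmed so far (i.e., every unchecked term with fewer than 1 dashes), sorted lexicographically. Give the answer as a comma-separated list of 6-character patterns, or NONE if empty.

100011

Round 0: 000000✓ 000100✓ 000111✓ 001111✓ 010000✓ 010001✓ 100011 100101✓ 110000✓ 110100✓ 110101✓
Round 1: -10000 0-0000 00-111 000-00 01000- 1-0101 110-00 11010-
PIs = {-10000, 0-0000, 00-111, 000-00, 01000-, 1-0101, 100011, 110-00, 11010-}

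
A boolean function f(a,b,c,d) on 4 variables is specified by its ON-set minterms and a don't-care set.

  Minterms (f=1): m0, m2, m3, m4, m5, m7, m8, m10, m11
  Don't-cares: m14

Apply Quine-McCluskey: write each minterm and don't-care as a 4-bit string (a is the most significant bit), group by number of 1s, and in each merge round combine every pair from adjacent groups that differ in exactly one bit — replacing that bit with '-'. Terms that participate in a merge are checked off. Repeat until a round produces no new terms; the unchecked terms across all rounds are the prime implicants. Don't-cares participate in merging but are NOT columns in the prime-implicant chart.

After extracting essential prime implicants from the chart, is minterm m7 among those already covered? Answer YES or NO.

[col 0] 0000*, 0010*, 0011*, 0100*, 0101*, 0111*, 1000*, 1010*, 1011*, 1110*
[col 1] -000*, -010*, -011*, 0-00, 0-11, 00-0*, 001-*, 01-1, 010-, 1-10, 10-0*, 101-*
[col 2] -0-0, -01-
Prime implicants: -0-0, -01-, 0-00, 0-11, 01-1, 010-, 1-10
PI chart (minterm → PIs covering it):
  0 | -0-0,0-00
  2 | -0-0,-01-
  3 | -01-,0-11
  4 | 0-00,010-
  5 | 01-1,010-
  7 | 0-11,01-1
  8 | -0-0  (sole → essential)
  10 | -0-0,-01-,1-10
  11 | -01-  (sole → essential)
Essential prime implicants: -0-0, -01-

NO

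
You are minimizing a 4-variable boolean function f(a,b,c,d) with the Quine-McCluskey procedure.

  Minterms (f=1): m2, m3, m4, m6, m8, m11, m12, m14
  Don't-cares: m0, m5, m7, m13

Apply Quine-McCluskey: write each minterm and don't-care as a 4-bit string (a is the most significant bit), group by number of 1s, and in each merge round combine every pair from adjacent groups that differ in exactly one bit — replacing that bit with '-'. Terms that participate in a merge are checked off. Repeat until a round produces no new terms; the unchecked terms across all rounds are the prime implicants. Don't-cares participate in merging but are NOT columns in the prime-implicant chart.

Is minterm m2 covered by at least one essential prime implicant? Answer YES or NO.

size-2^0 implicants → 0000(✓)  0010(✓)  0011(✓)  0100(✓)  0101(✓)  0110(✓)  0111(✓)  1000(✓)  1011(✓)  1100(✓)  1101(✓)  1110(✓)
size-2^1 implicants → -000(✓)  -011  -100(✓)  -101(✓)  -110(✓)  0-00(✓)  0-10(✓)  0-11(✓)  00-0(✓)  001-(✓)  01-0(✓)  01-1(✓)  010-(✓)  011-(✓)  1-00(✓)  11-0(✓)  110-(✓)
size-2^2 implicants → --00  -1-0  -10-  0--0  0-1-  01--
Unchecked terms (primes): --00, -011, -1-0, -10-, 0--0, 0-1-, 01--
Minterm coverage:
  m2 ⊆ 0--0,0-1-
  m3 ⊆ -011,0-1-
  m4 ⊆ --00,-1-0,-10-,0--0,01--
  m6 ⊆ -1-0,0--0,0-1-,01--
  m8 ⊆ --00 [E]
  m11 ⊆ -011 [E]
  m12 ⊆ --00,-1-0,-10-
  m14 ⊆ -1-0 [E]
E = {--00, -011, -1-0}

NO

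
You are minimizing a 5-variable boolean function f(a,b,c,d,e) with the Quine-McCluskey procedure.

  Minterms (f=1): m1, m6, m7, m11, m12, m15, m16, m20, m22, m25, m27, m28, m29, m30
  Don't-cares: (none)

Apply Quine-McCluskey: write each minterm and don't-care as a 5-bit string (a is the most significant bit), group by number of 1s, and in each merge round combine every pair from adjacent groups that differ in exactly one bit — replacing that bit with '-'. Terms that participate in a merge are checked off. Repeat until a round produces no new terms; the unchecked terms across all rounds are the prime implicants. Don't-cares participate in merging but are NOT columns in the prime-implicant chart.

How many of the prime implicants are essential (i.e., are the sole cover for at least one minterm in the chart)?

4

size-2^0 implicants → 00001  00110(✓)  00111(✓)  01011(✓)  01100(✓)  01111(✓)  10000(✓)  10100(✓)  10110(✓)  11001(✓)  11011(✓)  11100(✓)  11101(✓)  11110(✓)
size-2^1 implicants → -0110  -1011  -1100  0-111  0011-  01-11  1-100(✓)  1-110(✓)  10-00  101-0(✓)  11-01  110-1  111-0(✓)  1110-
size-2^2 implicants → 1-1-0
Unchecked terms (primes): -0110, -1011, -1100, 0-111, 00001, 0011-, 01-11, 1-1-0, 10-00, 11-01, 110-1, 1110-
Minterm coverage:
  m1 ⊆ 00001 [E]
  m6 ⊆ -0110,0011-
  m7 ⊆ 0-111,0011-
  m11 ⊆ -1011,01-11
  m12 ⊆ -1100 [E]
  m15 ⊆ 0-111,01-11
  m16 ⊆ 10-00 [E]
  m20 ⊆ 1-1-0,10-00
  m22 ⊆ -0110,1-1-0
  m25 ⊆ 11-01,110-1
  m27 ⊆ -1011,110-1
  m28 ⊆ -1100,1-1-0,1110-
  m29 ⊆ 11-01,1110-
  m30 ⊆ 1-1-0 [E]
E = {-1100, 00001, 1-1-0, 10-00}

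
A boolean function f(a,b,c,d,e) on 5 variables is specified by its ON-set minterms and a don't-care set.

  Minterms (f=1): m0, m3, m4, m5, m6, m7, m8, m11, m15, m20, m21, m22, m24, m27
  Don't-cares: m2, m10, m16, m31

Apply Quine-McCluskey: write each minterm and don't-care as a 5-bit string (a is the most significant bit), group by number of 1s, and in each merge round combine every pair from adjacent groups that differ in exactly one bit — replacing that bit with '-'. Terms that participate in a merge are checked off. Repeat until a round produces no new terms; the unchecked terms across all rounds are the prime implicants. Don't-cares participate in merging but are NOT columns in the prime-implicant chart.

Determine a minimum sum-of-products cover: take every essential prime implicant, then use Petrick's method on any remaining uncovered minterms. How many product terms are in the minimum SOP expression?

5

[col 0] 00000*, 00010*, 00011*, 00100*, 00101*, 00110*, 00111*, 01000*, 01010*, 01011*, 01111*, 10000*, 10100*, 10101*, 10110*, 11000*, 11011*, 11111*
[col 1] -0000*, -0100*, -0101*, -0110*, -1000*, -1011*, -1111*, 0-000*, 0-010*, 0-011*, 0-111*, 00-00*, 00-10*, 00-11*, 000-0*, 0001-*, 001-0*, 001-1*, 0010-*, 0011-*, 01-11*, 010-0*, 0101-*, 1-000*, 10-00*, 101-0*, 1010-*, 11-11*
[col 2] --000, -0-00, -01-0, -010-, -1-11, 0--11, 0-0-0, 0-01-, 00--0, 00-1-, 001--
Prime implicants: --000, -0-00, -01-0, -010-, -1-11, 0--11, 0-0-0, 0-01-, 00--0, 00-1-, 001--
PI chart (minterm → PIs covering it):
  0 | --000,-0-00,0-0-0,00--0
  3 | 0--11,0-01-,00-1-
  4 | -0-00,-01-0,-010-,00--0,001--
  5 | -010-,001--
  6 | -01-0,00--0,00-1-,001--
  7 | 0--11,00-1-,001--
  8 | --000,0-0-0
  11 | -1-11,0--11,0-01-
  15 | -1-11,0--11
  20 | -0-00,-01-0,-010-
  21 | -010-  (sole → essential)
  22 | -01-0  (sole → essential)
  24 | --000  (sole → essential)
  27 | -1-11  (sole → essential)
Essential prime implicants: --000, -01-0, -010-, -1-11
Petrick residual → 0--11
Minimum SOP uses 5 PIs: c'd'e' + b'ce' + b'cd' + bde + a'de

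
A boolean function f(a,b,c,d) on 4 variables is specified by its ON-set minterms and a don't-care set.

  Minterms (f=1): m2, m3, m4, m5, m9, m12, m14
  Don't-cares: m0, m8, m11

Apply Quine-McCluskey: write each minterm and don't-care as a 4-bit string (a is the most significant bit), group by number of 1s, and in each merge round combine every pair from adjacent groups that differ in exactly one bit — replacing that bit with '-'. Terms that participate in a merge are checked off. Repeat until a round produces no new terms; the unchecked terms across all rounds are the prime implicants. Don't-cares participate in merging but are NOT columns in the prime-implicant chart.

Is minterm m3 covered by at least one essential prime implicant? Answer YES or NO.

Round 0: 0000✓ 0010✓ 0011✓ 0100✓ 0101✓ 1000✓ 1001✓ 1011✓ 1100✓ 1110✓
Round 1: -000✓ -011 -100✓ 0-00✓ 00-0 001- 010- 1-00✓ 10-1 100- 11-0
Round 2: --00
PIs = {--00, -011, 00-0, 001-, 010-, 10-1, 100-, 11-0}
Coverage chart:
  m2: 00-0,001-
  m3: -011,001-
  m4: --00,010-
  m5: 010- ←essential
  m9: 10-1,100-
  m12: --00,11-0
  m14: 11-0 ←essential
Essential: 010-, 11-0

NO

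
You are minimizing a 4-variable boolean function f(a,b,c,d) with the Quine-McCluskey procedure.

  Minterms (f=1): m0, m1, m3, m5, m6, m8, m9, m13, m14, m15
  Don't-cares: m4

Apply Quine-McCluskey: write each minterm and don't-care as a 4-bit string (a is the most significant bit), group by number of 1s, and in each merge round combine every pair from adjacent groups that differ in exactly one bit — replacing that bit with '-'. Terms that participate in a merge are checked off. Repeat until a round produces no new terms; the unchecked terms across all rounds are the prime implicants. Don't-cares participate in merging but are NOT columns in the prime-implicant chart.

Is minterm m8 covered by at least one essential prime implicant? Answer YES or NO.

size-2^0 implicants → 0000(✓)  0001(✓)  0011(✓)  0100(✓)  0101(✓)  0110(✓)  1000(✓)  1001(✓)  1101(✓)  1110(✓)  1111(✓)
size-2^1 implicants → -000(✓)  -001(✓)  -101(✓)  -110  0-00(✓)  0-01(✓)  00-1  000-(✓)  01-0  010-(✓)  1-01(✓)  100-(✓)  11-1  111-
size-2^2 implicants → --01  -00-  0-0-
Unchecked terms (primes): --01, -00-, -110, 0-0-, 00-1, 01-0, 11-1, 111-
Minterm coverage:
  m0 ⊆ -00-,0-0-
  m1 ⊆ --01,-00-,0-0-,00-1
  m3 ⊆ 00-1 [E]
  m5 ⊆ --01,0-0-
  m6 ⊆ -110,01-0
  m8 ⊆ -00- [E]
  m9 ⊆ --01,-00-
  m13 ⊆ --01,11-1
  m14 ⊆ -110,111-
  m15 ⊆ 11-1,111-
E = {-00-, 00-1}

YES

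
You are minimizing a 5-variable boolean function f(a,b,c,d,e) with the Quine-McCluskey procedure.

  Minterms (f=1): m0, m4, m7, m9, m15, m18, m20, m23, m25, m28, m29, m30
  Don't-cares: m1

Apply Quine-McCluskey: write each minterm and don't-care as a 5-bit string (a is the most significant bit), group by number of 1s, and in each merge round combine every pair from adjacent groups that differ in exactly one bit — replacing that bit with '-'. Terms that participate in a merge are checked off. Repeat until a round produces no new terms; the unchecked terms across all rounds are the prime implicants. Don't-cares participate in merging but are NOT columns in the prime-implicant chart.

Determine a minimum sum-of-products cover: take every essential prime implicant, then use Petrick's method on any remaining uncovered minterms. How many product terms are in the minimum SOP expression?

Round 0: 00000✓ 00001✓ 00100✓ 00111✓ 01001✓ 01111✓ 10010 10100✓ 10111✓ 11001✓ 11100✓ 11101✓ 11110✓
Round 1: -0100 -0111 -1001 0-001 0-111 00-00 0000- 1-100 11-01 111-0 1110-
PIs = {-0100, -0111, -1001, 0-001, 0-111, 00-00, 0000-, 1-100, 10010, 11-01, 111-0, 1110-}
Coverage chart:
  m0: 00-00,0000-
  m4: -0100,00-00
  m7: -0111,0-111
  m9: -1001,0-001
  m15: 0-111 ←essential
  m18: 10010 ←essential
  m20: -0100,1-100
  m23: -0111 ←essential
  m25: -1001,11-01
  m28: 1-100,111-0,1110-
  m29: 11-01,1110-
  m30: 111-0 ←essential
Essential: -0111, 0-111, 10010, 111-0
Petrick residual → -0100, -1001, 00-00, 11-01
Min cover (8 terms): b'cd'e' + b'cde + bc'd'e + a'cde + a'b'd'e' + ab'c'de' + abd'e + abce'

8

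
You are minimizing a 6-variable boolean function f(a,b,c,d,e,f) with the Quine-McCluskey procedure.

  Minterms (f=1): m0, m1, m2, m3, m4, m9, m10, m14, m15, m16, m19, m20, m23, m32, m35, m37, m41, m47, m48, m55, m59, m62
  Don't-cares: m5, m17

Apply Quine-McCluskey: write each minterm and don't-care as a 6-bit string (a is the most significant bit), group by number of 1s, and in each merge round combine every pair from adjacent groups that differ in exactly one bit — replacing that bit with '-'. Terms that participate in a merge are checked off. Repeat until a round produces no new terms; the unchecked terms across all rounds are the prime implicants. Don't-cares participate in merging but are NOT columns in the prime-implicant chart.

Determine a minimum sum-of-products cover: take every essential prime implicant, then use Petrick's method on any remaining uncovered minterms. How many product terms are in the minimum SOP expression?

[col 0] 000000*, 000001*, 000010*, 000011*, 000100*, 000101*, 001001*, 001010*, 001110*, 001111*, 010000*, 010001*, 010011*, 010100*, 010111*, 100000*, 100011*, 100101*, 101001*, 101111*, 110000*, 110111*, 111011, 111110
[col 1] -00000*, -00011, -00101, -01001, -01111, -10000*, -10111, 0-0000*, 0-0001*, 0-0011*, 0-0100*, 00-001, 00-010, 000-00*, 000-01*, 0000-0*, 0000-1*, 00000-*, 00001-*, 00010-*, 001-10, 00111-, 010-00*, 010-11, 0100-1*, 01000-*, 1-0000*
[col 2] --0000, 0-0-00, 0-00-1, 0-000-, 000-0-, 0000--
Prime implicants: --0000, -00011, -00101, -01001, -01111, -10111, 0-0-00, 0-00-1, 0-000-, 00-001, 00-010, 000-0-, 0000--, 001-10, 00111-, 010-11, 111011, 111110
PI chart (minterm → PIs covering it):
  0 | --0000,0-0-00,0-000-,000-0-,0000--
  1 | 0-00-1,0-000-,00-001,000-0-,0000--
  2 | 00-010,0000--
  3 | -00011,0-00-1,0000--
  4 | 0-0-00,000-0-
  9 | -01001,00-001
  10 | 00-010,001-10
  14 | 001-10,00111-
  15 | -01111,00111-
  16 | --0000,0-0-00,0-000-
  19 | 0-00-1,010-11
  20 | 0-0-00  (sole → essential)
  23 | -10111,010-11
  32 | --0000  (sole → essential)
  35 | -00011  (sole → essential)
  37 | -00101  (sole → essential)
  41 | -01001  (sole → essential)
  47 | -01111  (sole → essential)
  48 | --0000  (sole → essential)
  55 | -10111  (sole → essential)
  59 | 111011  (sole → essential)
  62 | 111110  (sole → essential)
Essential prime implicants: --0000, -00011, -00101, -01001, -01111, -10111, 0-0-00, 111011, 111110
Petrick residual → 0-00-1, 00-010, 001-10
Minimum SOP uses 12 PIs: c'd'e'f' + b'c'd'ef + b'c'de'f + b'cd'e'f + b'cdef + bc'def + a'c'e'f' + a'c'd'f + a'b'd'ef' + a'b'cef' + abcd'ef + abcdef'

12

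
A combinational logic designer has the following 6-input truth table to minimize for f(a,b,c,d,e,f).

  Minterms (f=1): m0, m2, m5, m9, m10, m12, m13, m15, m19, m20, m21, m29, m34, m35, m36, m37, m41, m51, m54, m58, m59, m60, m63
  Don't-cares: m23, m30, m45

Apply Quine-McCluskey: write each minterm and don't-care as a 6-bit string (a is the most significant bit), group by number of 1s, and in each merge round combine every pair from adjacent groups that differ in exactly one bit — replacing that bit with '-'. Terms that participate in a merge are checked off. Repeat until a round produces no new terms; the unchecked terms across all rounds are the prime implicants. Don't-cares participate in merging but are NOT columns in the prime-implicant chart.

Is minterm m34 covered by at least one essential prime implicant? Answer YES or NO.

NO

[col 0] 000000*, 000010*, 000101*, 001001*, 001010*, 001100*, 001101*, 001111*, 010011*, 010100*, 010101*, 010111*, 011101*, 011110, 100010*, 100011*, 100100*, 100101*, 101001*, 101101*, 110011*, 110110, 111010*, 111011*, 111100, 111111*
[col 1] -00010, -00101*, -01001*, -01101*, -10011, 0-0101*, 0-1101*, 00-010, 00-101*, 0000-0, 001-01*, 0011-1, 00110-, 01-101*, 010-11, 0101-1, 01010-, 1-0011, 10-101*, 10001-, 10010-, 101-01*, 11-011, 111-11, 11101-
[col 2] -0-101, -01-01, 0--101
Prime implicants: -0-101, -00010, -01-01, -10011, 0--101, 00-010, 0000-0, 0011-1, 00110-, 010-11, 0101-1, 01010-, 011110, 1-0011, 10001-, 10010-, 11-011, 110110, 111-11, 11101-, 111100
PI chart (minterm → PIs covering it):
  0 | 0000-0  (sole → essential)
  2 | -00010,00-010,0000-0
  5 | -0-101,0--101
  9 | -01-01  (sole → essential)
  10 | 00-010  (sole → essential)
  12 | 00110-  (sole → essential)
  13 | -0-101,-01-01,0--101,0011-1,00110-
  15 | 0011-1  (sole → essential)
  19 | -10011,010-11
  20 | 01010-  (sole → essential)
  21 | 0--101,0101-1,01010-
  29 | 0--101  (sole → essential)
  34 | -00010,10001-
  35 | 1-0011,10001-
  36 | 10010-  (sole → essential)
  37 | -0-101,10010-
  41 | -01-01  (sole → essential)
  51 | -10011,1-0011,11-011
  54 | 110110  (sole → essential)
  58 | 11101-  (sole → essential)
  59 | 11-011,111-11,11101-
  60 | 111100  (sole → essential)
  63 | 111-11  (sole → essential)
Essential prime implicants: -01-01, 0--101, 00-010, 0000-0, 0011-1, 00110-, 01010-, 10010-, 110110, 111-11, 11101-, 111100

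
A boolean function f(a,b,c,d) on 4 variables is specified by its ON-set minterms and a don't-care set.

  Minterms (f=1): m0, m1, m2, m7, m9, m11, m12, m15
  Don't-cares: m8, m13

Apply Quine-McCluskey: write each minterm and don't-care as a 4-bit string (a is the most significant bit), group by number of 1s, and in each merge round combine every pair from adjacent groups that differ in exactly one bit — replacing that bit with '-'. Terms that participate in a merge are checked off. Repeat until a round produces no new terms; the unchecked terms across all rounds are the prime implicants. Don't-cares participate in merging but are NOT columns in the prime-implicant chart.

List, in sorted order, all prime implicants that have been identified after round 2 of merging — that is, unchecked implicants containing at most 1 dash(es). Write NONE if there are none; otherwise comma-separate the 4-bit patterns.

-111, 00-0

Round 0: 0000✓ 0001✓ 0010✓ 0111✓ 1000✓ 1001✓ 1011✓ 1100✓ 1101✓ 1111✓
Round 1: -000✓ -001✓ -111 00-0 000-✓ 1-00✓ 1-01✓ 1-11✓ 10-1✓ 100-✓ 11-1✓ 110-✓
Round 2: -00- 1--1 1-0-
PIs = {-00-, -111, 00-0, 1--1, 1-0-}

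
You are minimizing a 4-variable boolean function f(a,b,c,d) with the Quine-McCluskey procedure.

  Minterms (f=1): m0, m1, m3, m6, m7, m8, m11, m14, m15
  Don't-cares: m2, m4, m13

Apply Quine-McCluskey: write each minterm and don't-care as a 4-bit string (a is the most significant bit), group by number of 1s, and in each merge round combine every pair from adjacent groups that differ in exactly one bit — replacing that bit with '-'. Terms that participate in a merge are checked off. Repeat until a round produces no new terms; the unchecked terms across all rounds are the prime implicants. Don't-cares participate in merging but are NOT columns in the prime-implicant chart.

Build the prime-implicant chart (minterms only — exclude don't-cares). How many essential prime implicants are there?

size-2^0 implicants → 0000(✓)  0001(✓)  0010(✓)  0011(✓)  0100(✓)  0110(✓)  0111(✓)  1000(✓)  1011(✓)  1101(✓)  1110(✓)  1111(✓)
size-2^1 implicants → -000  -011(✓)  -110(✓)  -111(✓)  0-00(✓)  0-10(✓)  0-11(✓)  00-0(✓)  00-1(✓)  000-(✓)  001-(✓)  01-0(✓)  011-(✓)  1-11(✓)  11-1  111-(✓)
size-2^2 implicants → --11  -11-  0--0  0-1-  00--
Unchecked terms (primes): --11, -000, -11-, 0--0, 0-1-, 00--, 11-1
Minterm coverage:
  m0 ⊆ -000,0--0,00--
  m1 ⊆ 00-- [E]
  m3 ⊆ --11,0-1-,00--
  m6 ⊆ -11-,0--0,0-1-
  m7 ⊆ --11,-11-,0-1-
  m8 ⊆ -000 [E]
  m11 ⊆ --11 [E]
  m14 ⊆ -11- [E]
  m15 ⊆ --11,-11-,11-1
E = {--11, -000, -11-, 00--}

4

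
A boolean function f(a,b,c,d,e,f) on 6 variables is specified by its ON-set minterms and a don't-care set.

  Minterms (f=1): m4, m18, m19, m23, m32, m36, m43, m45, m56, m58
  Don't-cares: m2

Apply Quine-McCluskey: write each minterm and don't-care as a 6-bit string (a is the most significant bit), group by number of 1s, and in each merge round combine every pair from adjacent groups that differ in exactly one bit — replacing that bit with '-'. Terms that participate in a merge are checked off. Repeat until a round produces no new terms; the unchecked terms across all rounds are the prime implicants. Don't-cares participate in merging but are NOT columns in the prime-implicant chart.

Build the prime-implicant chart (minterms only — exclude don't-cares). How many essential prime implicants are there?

size-2^0 implicants → 000010(✓)  000100(✓)  010010(✓)  010011(✓)  010111(✓)  100000(✓)  100100(✓)  101011  101101  111000(✓)  111010(✓)
size-2^1 implicants → -00100  0-0010  010-11  01001-  100-00  1110-0
Unchecked terms (primes): -00100, 0-0010, 010-11, 01001-, 100-00, 101011, 101101, 1110-0
Minterm coverage:
  m4 ⊆ -00100 [E]
  m18 ⊆ 0-0010,01001-
  m19 ⊆ 010-11,01001-
  m23 ⊆ 010-11 [E]
  m32 ⊆ 100-00 [E]
  m36 ⊆ -00100,100-00
  m43 ⊆ 101011 [E]
  m45 ⊆ 101101 [E]
  m56 ⊆ 1110-0 [E]
  m58 ⊆ 1110-0 [E]
E = {-00100, 010-11, 100-00, 101011, 101101, 1110-0}

6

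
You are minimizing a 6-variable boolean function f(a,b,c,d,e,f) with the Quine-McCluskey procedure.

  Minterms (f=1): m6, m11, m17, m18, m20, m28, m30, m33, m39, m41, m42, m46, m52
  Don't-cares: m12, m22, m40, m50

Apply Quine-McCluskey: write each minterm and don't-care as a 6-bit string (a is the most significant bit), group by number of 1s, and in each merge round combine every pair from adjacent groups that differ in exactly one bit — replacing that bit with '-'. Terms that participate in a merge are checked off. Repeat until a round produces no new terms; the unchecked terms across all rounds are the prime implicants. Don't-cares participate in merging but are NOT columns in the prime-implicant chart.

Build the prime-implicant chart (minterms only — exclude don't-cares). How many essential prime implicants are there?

8

[col 0] 000110*, 001011, 001100*, 010001, 010010*, 010100*, 010110*, 011100*, 011110*, 100001*, 100111, 101000*, 101001*, 101010*, 101110*, 110010*, 110100*
[col 1] -10010, -10100, 0-0110, 0-1100, 01-100*, 01-110*, 010-10, 0101-0*, 0111-0*, 10-001, 101-10, 1010-0, 10100-
[col 2] 01-1-0
Prime implicants: -10010, -10100, 0-0110, 0-1100, 001011, 01-1-0, 010-10, 010001, 10-001, 100111, 101-10, 1010-0, 10100-
PI chart (minterm → PIs covering it):
  6 | 0-0110  (sole → essential)
  11 | 001011  (sole → essential)
  17 | 010001  (sole → essential)
  18 | -10010,010-10
  20 | -10100,01-1-0
  28 | 0-1100,01-1-0
  30 | 01-1-0  (sole → essential)
  33 | 10-001  (sole → essential)
  39 | 100111  (sole → essential)
  41 | 10-001,10100-
  42 | 101-10,1010-0
  46 | 101-10  (sole → essential)
  52 | -10100  (sole → essential)
Essential prime implicants: -10100, 0-0110, 001011, 01-1-0, 010001, 10-001, 100111, 101-10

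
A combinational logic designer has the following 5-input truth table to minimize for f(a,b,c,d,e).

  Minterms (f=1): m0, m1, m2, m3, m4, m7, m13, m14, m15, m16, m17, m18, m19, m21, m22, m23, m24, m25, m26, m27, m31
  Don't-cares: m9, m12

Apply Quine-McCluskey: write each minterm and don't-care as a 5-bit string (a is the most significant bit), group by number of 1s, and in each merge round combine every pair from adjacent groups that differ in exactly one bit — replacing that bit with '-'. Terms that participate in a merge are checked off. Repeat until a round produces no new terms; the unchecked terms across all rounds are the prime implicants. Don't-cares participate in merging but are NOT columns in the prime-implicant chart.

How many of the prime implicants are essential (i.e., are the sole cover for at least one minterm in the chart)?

5

[col 0] 00000*, 00001*, 00010*, 00011*, 00100*, 00111*, 01001*, 01100*, 01101*, 01110*, 01111*, 10000*, 10001*, 10010*, 10011*, 10101*, 10110*, 10111*, 11000*, 11001*, 11010*, 11011*, 11111*
[col 1] -0000*, -0001*, -0010*, -0011*, -0111*, -1001*, -1111*, 0-001*, 0-100, 0-111*, 00-00, 00-11*, 000-0*, 000-1*, 0000-*, 0001-*, 01-01, 011-0*, 011-1*, 0110-*, 0111-*, 1-000*, 1-001*, 1-010*, 1-011*, 1-111*, 10-01*, 10-10*, 10-11*, 100-0*, 100-1*, 1000-*, 1001-*, 101-1*, 1011-*, 11-11*, 110-0*, 110-1*, 1100-*, 1101-*
[col 2] --001, --111, -0-11, -00-0*, -00-1*, -000-*, -001-*, 000--*, 011--, 1--11, 1-0-0*, 1-0-1*, 1-00-*, 1-01-*, 10--1, 10-1-, 100--*, 110--*
[col 3] -00--, 1-0--
Prime implicants: --001, --111, -0-11, -00--, 0-100, 00-00, 01-01, 011--, 1--11, 1-0--, 10--1, 10-1-
PI chart (minterm → PIs covering it):
  0 | -00--,00-00
  1 | --001,-00--
  2 | -00--  (sole → essential)
  3 | -0-11,-00--
  4 | 0-100,00-00
  7 | --111,-0-11
  13 | 01-01,011--
  14 | 011--  (sole → essential)
  15 | --111,011--
  16 | -00--,1-0--
  17 | --001,-00--,1-0--,10--1
  18 | -00--,1-0--,10-1-
  19 | -0-11,-00--,1--11,1-0--,10--1,10-1-
  21 | 10--1  (sole → essential)
  22 | 10-1-  (sole → essential)
  23 | --111,-0-11,1--11,10--1,10-1-
  24 | 1-0--  (sole → essential)
  25 | --001,1-0--
  26 | 1-0--  (sole → essential)
  27 | 1--11,1-0--
  31 | --111,1--11
Essential prime implicants: -00--, 011--, 1-0--, 10--1, 10-1-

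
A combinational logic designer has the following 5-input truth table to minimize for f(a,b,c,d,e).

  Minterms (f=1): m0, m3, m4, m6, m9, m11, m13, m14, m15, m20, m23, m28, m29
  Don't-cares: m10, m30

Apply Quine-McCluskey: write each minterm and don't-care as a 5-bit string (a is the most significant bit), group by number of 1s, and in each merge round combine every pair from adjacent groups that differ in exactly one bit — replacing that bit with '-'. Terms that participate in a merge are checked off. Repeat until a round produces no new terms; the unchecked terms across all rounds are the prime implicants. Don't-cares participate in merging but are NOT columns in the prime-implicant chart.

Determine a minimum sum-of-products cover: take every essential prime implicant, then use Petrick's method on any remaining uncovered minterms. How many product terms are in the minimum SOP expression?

7

[col 0] 00000*, 00011*, 00100*, 00110*, 01001*, 01010*, 01011*, 01101*, 01110*, 01111*, 10100*, 10111, 11100*, 11101*, 11110*
[col 1] -0100, -1101, -1110, 0-011, 0-110, 00-00, 001-0, 01-01*, 01-10*, 01-11*, 010-1*, 0101-*, 011-1*, 0111-*, 1-100, 111-0, 1110-
[col 2] 01--1, 01-1-
Prime implicants: -0100, -1101, -1110, 0-011, 0-110, 00-00, 001-0, 01--1, 01-1-, 1-100, 10111, 111-0, 1110-
PI chart (minterm → PIs covering it):
  0 | 00-00  (sole → essential)
  3 | 0-011  (sole → essential)
  4 | -0100,00-00,001-0
  6 | 0-110,001-0
  9 | 01--1  (sole → essential)
  11 | 0-011,01--1,01-1-
  13 | -1101,01--1
  14 | -1110,0-110,01-1-
  15 | 01--1,01-1-
  20 | -0100,1-100
  23 | 10111  (sole → essential)
  28 | 1-100,111-0,1110-
  29 | -1101,1110-
Essential prime implicants: 0-011, 00-00, 01--1, 10111
Petrick residual → -0100, 0-110, 1110-
Minimum SOP uses 7 PIs: b'cd'e' + a'c'de + a'cde' + a'b'd'e' + a'be + ab'cde + abcd'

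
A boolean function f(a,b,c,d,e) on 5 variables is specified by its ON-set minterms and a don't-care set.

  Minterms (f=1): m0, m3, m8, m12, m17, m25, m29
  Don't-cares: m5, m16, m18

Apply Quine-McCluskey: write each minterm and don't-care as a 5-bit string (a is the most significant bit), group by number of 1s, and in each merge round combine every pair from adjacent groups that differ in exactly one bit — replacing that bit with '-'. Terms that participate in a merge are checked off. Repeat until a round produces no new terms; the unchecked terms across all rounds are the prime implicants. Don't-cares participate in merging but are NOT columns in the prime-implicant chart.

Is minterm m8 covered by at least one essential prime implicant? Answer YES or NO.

YES

size-2^0 implicants → 00000(✓)  00011  00101  01000(✓)  01100(✓)  10000(✓)  10001(✓)  10010(✓)  11001(✓)  11101(✓)
size-2^1 implicants → -0000  0-000  01-00  1-001  100-0  1000-  11-01
Unchecked terms (primes): -0000, 0-000, 00011, 00101, 01-00, 1-001, 100-0, 1000-, 11-01
Minterm coverage:
  m0 ⊆ -0000,0-000
  m3 ⊆ 00011 [E]
  m8 ⊆ 0-000,01-00
  m12 ⊆ 01-00 [E]
  m17 ⊆ 1-001,1000-
  m25 ⊆ 1-001,11-01
  m29 ⊆ 11-01 [E]
E = {00011, 01-00, 11-01}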